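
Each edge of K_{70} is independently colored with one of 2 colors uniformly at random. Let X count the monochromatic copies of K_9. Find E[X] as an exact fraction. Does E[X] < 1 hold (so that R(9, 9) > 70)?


E[X] = C(70, 9) · 2^{1 − 36} = 65033528560 · 2^{−35} = 65033528560/34359738368.
As a reduced fraction: E[X] = 4064595535/2147483648 ≈ 1.8927.
Is E[X] < 1? NO.
Since E[X] ≥ 1, the first-moment bound is inconclusive at n = 70; it does NOT by itself certify R(9, 9) > 70.

E[X] = 4064595535/2147483648 ≈ 1.8927; E[X] ≥ 1; first-moment method inconclusive here.


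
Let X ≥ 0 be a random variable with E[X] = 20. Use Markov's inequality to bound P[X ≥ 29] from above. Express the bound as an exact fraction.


μ = E[X] = 20, a = 29.
Markov: P[X ≥ 29] ≤ μ/a = (20)/29 = 20/29.
Numerically: ≈ 0.690.
(Since a = 29 > μ = 20.000, the bound 20/29 is < 1 and informative.)

P[X ≥ 29] ≤ 20/29 ≈ 0.690.


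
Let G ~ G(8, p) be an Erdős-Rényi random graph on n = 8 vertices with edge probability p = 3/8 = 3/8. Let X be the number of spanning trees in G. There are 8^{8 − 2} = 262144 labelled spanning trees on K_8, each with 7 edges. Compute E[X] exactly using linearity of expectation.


K_8 has 8^{8 − 2} = 262144 labelled spanning trees.
For each such spanning tree H, let X_H = 1 if all 7 edges of H are present in G. Then P[X_H = 1] = p^{7} = (3/8)^{7} = 2187/2097152.
By linearity: E[X] = Σ_H E[X_H] = 262144 · p^{7} = 262144 · 2187/2097152 = 2187/8.
Numerically: E[X] ≈ 273.4.

E[X] = 262144 · (3/8)^{7} = 2187/8 ≈ 273.4.


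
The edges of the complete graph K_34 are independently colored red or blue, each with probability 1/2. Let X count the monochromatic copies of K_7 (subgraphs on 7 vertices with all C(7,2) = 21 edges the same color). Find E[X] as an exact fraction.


Let X = Σ_S X_S over the C(34, 7) = 5379616 subsets S of size 7, where X_S = 1 if the K_7 on S is monochromatic.
For a fixed S, the K_7 on S has C(7, 2) = 21 edges. P[all 21 edges red] = (1/2)^21, and likewise for blue, so P[monochromatic] = 2·(1/2)^21 = 2^{1 − 21} = 1/1048576.
By linearity: E[X] = C(34, 7) · 2^{1 − 21} = 5379616 · 1/1048576 = 168113/32768.
Numerically: E[X] ≈ 5.130.

E[X] = C(34,7)·2^(1−C(7,2)) = 168113/32768 ≈ 5.130.


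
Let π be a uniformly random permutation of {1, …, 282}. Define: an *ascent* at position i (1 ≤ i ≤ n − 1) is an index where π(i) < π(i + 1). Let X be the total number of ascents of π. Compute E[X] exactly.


Write X = Σ X_I over i = 1, …, 281, with X_I the indicator of one ascent.
There are 281 indicators.
For each fixed i, the pair (π(i), π(i+1)) is a uniformly random ordered pair of distinct values from {1, …, 282}; by symmetry P[π(i) < π(i+1)] = 1/2.
By linearity: E[X] = 281 · (1/2) = (282 − 1) · (1/2) = 281/2 ≈ 140.500.

E[X] = 281/2 = 140.500.


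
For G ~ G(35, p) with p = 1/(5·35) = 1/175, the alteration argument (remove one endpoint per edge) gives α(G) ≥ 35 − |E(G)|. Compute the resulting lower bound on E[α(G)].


E[|E(G)|] = C(35, 2)·p = 595 · (1/175) = 17/5.
E[α(G)] ≥ n − E[|E(G)|] = 35 − 17/5 = 158/5.
Numerically: ≈ 31.6000.
(This is only a lower bound; the true E[α(G)] may be larger.)

E[α(G)] ≥ 158/5 ≈ 31.6000.


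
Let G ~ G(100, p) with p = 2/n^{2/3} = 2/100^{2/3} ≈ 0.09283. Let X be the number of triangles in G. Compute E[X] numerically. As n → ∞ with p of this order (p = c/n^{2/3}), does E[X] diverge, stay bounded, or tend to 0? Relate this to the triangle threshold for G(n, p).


Number of potential triangles: C(100, 3) = 161700.
Each occurs with probability p³ ≈ (0.09283)³ ≈ 8.000000e-04.
By linearity: E[X] = C(100, 3)·p³ ≈ 161700 · 8.000000e-04 ≈ 129.3600.
Since α = 2/3 < 1, p = c/n^{2/3} ≫ 1/n is above the triangle threshold p ~ 1/n. Asymptotically E[X] ~ (c³/6)·n^{3(1−α)} = (2³/6)·n^{1} → ∞; triangles are abundant w.h.p.

E[X] ≈ 129.3600; in regime p = Θ(1/n^{2/3}) E[X] diverges (above the triangle threshold p ~ 1/n).


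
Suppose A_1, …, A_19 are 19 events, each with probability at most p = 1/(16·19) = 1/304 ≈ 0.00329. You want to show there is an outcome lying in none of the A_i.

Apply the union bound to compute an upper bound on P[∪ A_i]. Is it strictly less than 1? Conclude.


Union bound: P[∪_{i=1}^{19} A_i] ≤ Σ_i P[A_i] ≤ 19·p = 19·(1/304) = 1/16.
Numerically: 1/16 ≈ 0.06250.
Is 1/16 < 1? YES.
Since P[∪ A_i] ≤ 1/16 < 1, the complement has P[∩ A_i^c] ≥ 1 − 1/16 = 15/16 > 0, so some outcome avoids every A_i.

19·p = 1/16 ≈ 0.06250; existence CERTIFIED by the union bound.


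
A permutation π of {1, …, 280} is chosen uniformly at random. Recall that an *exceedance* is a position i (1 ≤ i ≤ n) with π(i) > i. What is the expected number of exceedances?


Write X = Σ_{i=1}^{280} X_i, where X_i = 1_{π(i) > i}.
For each fixed i, π(i) is uniform over {1, …, 280} (marginal of a uniform permutation), so P[π(i) > i] = (n − i)/n. Summing: Σ_{i=1}^{280} (n − i)/n = (0 + 1 + … + 279)/280 = 280(280 − 1)/(2·280) = (280 − 1)/2.
Hence E[X] = Σ_{i=1}^{280} (280 − i)/280 = 279/2 ≈ 139.5000.

E[X] = 279/2 = 139.5000.


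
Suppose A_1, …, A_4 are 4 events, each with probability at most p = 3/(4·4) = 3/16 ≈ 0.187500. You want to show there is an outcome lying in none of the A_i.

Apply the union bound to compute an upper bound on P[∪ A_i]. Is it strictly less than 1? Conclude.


Union bound: P[∪_{i=1}^{4} A_i] ≤ Σ_i P[A_i] ≤ 4·p = 4·(3/16) = 3/4.
Numerically: 3/4 ≈ 0.750000.
Is 3/4 < 1? YES.
Since P[∪ A_i] ≤ 3/4 < 1, the complement has P[∩ A_i^c] ≥ 1 − 3/4 = 1/4 > 0, so some outcome avoids every A_i.

4·p = 3/4 ≈ 0.750000; existence CERTIFIED by the union bound.


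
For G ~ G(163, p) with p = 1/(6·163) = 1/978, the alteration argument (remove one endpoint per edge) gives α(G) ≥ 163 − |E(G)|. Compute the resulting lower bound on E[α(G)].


E[|E(G)|] = C(163, 2)·p = 13203 · (1/978) = 27/2.
E[α(G)] ≥ n − E[|E(G)|] = 163 − 27/2 = 299/2.
Numerically: ≈ 149.500000.
(This is only a lower bound; the true E[α(G)] may be larger.)

E[α(G)] ≥ 299/2 ≈ 149.500000.


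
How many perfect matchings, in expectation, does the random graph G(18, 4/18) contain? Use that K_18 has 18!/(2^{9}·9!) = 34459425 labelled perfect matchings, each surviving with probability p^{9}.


K_18 has 18!/(2^{9}·9!) = 34459425 labelled perfect matchings.
For each such perfect matching H, let X_H = 1 if all 9 edges of H are present in G. Then P[X_H = 1] = p^{9} = (2/9)^{9} = 512/387420489.
By linearity of expectation: E[X] = Σ_H E[X_H] = 34459425 · p^{9} = 34459425 · 512/387420489 = 217817600/4782969.
Numerically: E[X] ≈ 45.5402.

E[X] = 34459425 · (2/9)^{9} = 217817600/4782969 ≈ 45.5402.


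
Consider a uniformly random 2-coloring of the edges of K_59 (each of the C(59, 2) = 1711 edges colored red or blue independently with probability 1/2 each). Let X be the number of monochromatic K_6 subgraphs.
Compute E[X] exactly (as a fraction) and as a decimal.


Let X = Σ_S X_S over the C(59, 6) = 45057474 subsets S of size 6, where X_S = 1 if the K_6 on S is monochromatic.
For a fixed S, the K_6 on S has C(6, 2) = 15 edges. P[all 15 edges red] = (1/2)^15, and likewise for blue, so P[monochromatic] = 2·(1/2)^15 = 2^{1 − 15} = 1/16384.
By linearity of expectation: E[X] = C(59, 6) · 2^{1 − 15} = 45057474 · 1/16384 = 22528737/8192.
Numerically: E[X] ≈ 2750.08997.

E[X] = C(59,6)·2^(1−C(6,2)) = 22528737/8192 ≈ 2750.08997.


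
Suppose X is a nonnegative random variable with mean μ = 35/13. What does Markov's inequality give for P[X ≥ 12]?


μ = E[X] = 35/13, a = 12.
Markov: P[X ≥ 12] ≤ μ/a = (35/13)/12 = 35/156.
Numerically: ≈ 0.2244.
(Since a = 12 > μ = 2.6923, the bound 35/156 is < 1 and informative.)

P[X ≥ 12] ≤ 35/156 ≈ 0.2244.


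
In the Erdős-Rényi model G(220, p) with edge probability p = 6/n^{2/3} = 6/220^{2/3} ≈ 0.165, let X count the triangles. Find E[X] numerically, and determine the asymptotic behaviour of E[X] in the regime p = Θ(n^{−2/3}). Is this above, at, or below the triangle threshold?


Number of potential triangles: C(220, 3) = 1750540.
Each occurs with probability p³ ≈ (0.165)³ ≈ 4.46281e-03.
By linearity: E[X] = C(220, 3)·p³ ≈ 1750540 · 4.46281e-03 ≈ 7812.327.
Since α = 2/3 < 1, p = c/n^{2/3} ≫ 1/n is above the triangle threshold p ~ 1/n. Asymptotically E[X] ~ (c³/6)·n^{3(1−α)} = (6³/6)·n^{1} → ∞; triangles are abundant w.h.p.

E[X] ≈ 7812.327; in regime p = Θ(1/n^{2/3}) E[X] diverges (above the triangle threshold p ~ 1/n).


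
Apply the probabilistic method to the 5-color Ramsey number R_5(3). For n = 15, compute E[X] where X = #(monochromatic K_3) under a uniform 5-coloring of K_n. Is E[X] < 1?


E[X] = C(15, 3) · 5^{1 − 3} = 455 · 5^{−2} = 455/25.
As a reduced fraction: E[X] = 91/5 ≈ 18.200000.
Is E[X] < 1? NO.
Since E[X] ≥ 1, the first-moment bound is inconclusive at n = 15; it does NOT by itself certify R_5(3) > 15.

E[X] = 91/5 ≈ 18.200000; E[X] ≥ 1; first-moment method inconclusive here.


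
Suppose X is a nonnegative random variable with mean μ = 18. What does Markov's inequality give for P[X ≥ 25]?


μ = E[X] = 18, a = 25.
Markov: P[X ≥ 25] ≤ μ/a = (18)/25 = 18/25.
Numerically: ≈ 0.72000.
(Since a = 25 > μ = 18.00000, the bound 18/25 is < 1 and informative.)

P[X ≥ 25] ≤ 18/25 ≈ 0.72000.


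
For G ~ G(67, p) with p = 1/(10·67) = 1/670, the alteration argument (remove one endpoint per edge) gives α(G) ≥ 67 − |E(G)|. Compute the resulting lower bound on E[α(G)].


E[|E(G)|] = C(67, 2)·p = 2211 · (1/670) = 33/10.
E[α(G)] ≥ n − E[|E(G)|] = 67 − 33/10 = 637/10.
Numerically: ≈ 63.700.
(This is only a lower bound; the true E[α(G)] may be larger.)

E[α(G)] ≥ 637/10 ≈ 63.700.


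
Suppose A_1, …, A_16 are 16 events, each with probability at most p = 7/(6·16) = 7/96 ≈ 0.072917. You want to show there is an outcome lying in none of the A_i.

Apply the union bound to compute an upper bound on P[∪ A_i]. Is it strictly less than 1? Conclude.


Union bound: P[∪_{i=1}^{16} A_i] ≤ Σ_i P[A_i] ≤ 16·p = 16·(7/96) = 7/6.
Numerically: 7/6 ≈ 1.166667.
Is 7/6 < 1? NO.
Since the bound 7/6 is ≥ 1, the union bound is uninformative here; it does NOT by itself certify existence.

16·p = 7/6 ≈ 1.166667; existence NOT certified by the union bound.


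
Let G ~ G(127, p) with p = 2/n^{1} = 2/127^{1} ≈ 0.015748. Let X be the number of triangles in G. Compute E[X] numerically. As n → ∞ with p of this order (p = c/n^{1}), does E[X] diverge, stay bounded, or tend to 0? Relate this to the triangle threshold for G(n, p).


Number of potential triangles: C(127, 3) = 333375.
Each occurs with probability p³ ≈ (0.015748)³ ≈ 3.90551962e-06.
By linearity: E[X] = C(127, 3)·p³ ≈ 333375 · 3.90551962e-06 ≈ 1.302003.
Here α = 1, so p = 2/n is exactly at the triangle threshold p ~ 1/n. Asymptotically E[X] → c³/6 = 2³/6 = 4/3 ≈ 1.333333, a bounded constant. In this regime the triangle count is asymptotically Poisson(c³/6).

E[X] ≈ 1.302003; in regime p = Θ(1/n^{1}) E[X] stays bounded (at the triangle threshold p ~ 1/n).


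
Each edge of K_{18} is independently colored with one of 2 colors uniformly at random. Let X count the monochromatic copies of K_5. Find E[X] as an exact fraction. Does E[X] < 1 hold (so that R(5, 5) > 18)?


E[X] = C(18, 5) · 2^{1 − 10} = 8568 · 2^{−9} = 8568/512.
As a reduced fraction: E[X] = 1071/64 ≈ 16.73438.
Is E[X] < 1? NO.
Since E[X] ≥ 1, the first-moment bound is inconclusive at n = 18; it does NOT by itself certify R(5, 5) > 18.

E[X] = 1071/64 ≈ 16.73438; E[X] ≥ 1; first-moment method inconclusive here.


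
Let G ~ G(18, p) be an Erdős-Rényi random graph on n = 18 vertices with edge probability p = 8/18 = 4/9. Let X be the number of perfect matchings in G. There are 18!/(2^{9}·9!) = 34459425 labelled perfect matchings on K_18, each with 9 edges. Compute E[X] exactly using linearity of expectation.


K_18 has 18!/(2^{9}·9!) = 34459425 labelled perfect matchings.
For each such perfect matching H, let X_H = 1 if all 9 edges of H are present in G. Then P[X_H = 1] = p^{9} = (4/9)^{9} = 262144/387420489.
Summing the indicators: E[X] = Σ_H E[X_H] = 34459425 · p^{9} = 34459425 · 262144/387420489 = 111522611200/4782969.
Numerically: E[X] ≈ 2.33e+04.

E[X] = 34459425 · (4/9)^{9} = 111522611200/4782969 ≈ 2.33e+04.


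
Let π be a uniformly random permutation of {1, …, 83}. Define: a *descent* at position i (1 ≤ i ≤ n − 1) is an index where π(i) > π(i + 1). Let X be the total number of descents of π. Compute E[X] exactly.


Write X = Σ X_I over i = 1, …, 82, with X_I the indicator of one descent.
There are 82 indicators.
For each fixed i, the pair (π(i), π(i+1)) is a uniformly random ordered pair of distinct values from {1, …, 83}; by symmetry P[π(i) > π(i+1)] = 1/2.
By linearity: E[X] = 82 · (1/2) = (83 − 1) · (1/2) = 41 ≈ 41.00000.

E[X] = 41 = 41.00000.


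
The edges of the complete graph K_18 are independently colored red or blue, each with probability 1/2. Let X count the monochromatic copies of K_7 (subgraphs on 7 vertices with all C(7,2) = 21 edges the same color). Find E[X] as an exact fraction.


Let X = Σ_S X_S over the C(18, 7) = 31824 subsets S of size 7, where X_S = 1 if the K_7 on S is monochromatic.
For a fixed S, the K_7 on S has C(7, 2) = 21 edges. P[all 21 edges red] = (1/2)^21, and likewise for blue, so P[monochromatic] = 2·(1/2)^21 = 2^{1 − 21} = 1/1048576.
By linearity: E[X] = C(18, 7) · 2^{1 − 21} = 31824 · 1/1048576 = 1989/65536.
Numerically: E[X] ≈ 0.030.

E[X] = C(18,7)·2^(1−C(7,2)) = 1989/65536 ≈ 0.030.


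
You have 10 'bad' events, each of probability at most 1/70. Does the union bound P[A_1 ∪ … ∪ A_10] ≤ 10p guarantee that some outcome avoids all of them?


Union bound: P[∪_{i=1}^{10} A_i] ≤ Σ_i P[A_i] ≤ 10·p = 10·(1/70) = 1/7.
Numerically: 1/7 ≈ 0.14286.
Is 1/7 < 1? YES.
Since P[∪ A_i] ≤ 1/7 < 1, the complement has P[∩ A_i^c] ≥ 1 − 1/7 = 6/7 > 0, so some outcome avoids every A_i.

10·p = 1/7 ≈ 0.14286; existence CERTIFIED by the union bound.


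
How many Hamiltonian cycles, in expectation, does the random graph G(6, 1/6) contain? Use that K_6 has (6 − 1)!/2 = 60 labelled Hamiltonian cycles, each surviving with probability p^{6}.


K_6 has (6 − 1)!/2 = 60 labelled Hamiltonian cycles.
For each such Hamiltonian cycle H, let X_H = 1 if all 6 edges of H are present in G. Then P[X_H = 1] = p^{6} = (1/6)^{6} = 1/46656.
By linearity of expectation: E[X] = Σ_H E[X_H] = 60 · p^{6} = 60 · 1/46656 = 5/3888.
Numerically: E[X] ≈ 0.00128601.

E[X] = 60 · (1/6)^{6} = 5/3888 ≈ 0.00128601.


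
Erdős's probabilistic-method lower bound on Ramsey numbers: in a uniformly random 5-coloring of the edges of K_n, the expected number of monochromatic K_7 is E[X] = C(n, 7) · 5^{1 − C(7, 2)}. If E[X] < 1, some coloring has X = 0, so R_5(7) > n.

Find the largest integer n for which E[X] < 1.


We need C(n, 7) · 5^{1 − 21} < 1, i.e. C(n, 7) < 5^{21 − 1} = 95367431640625.
Check values of n near the boundary:
  n = 332: C(332, 7) = 82772214646616; 82772214646616 < 95367431640625? YES
  n = 333: C(333, 7) = 84549532139028; 84549532139028 < 95367431640625? YES
  n = 334: C(334, 7) = 86359460961576; 86359460961576 < 95367431640625? YES
  n = 335: C(335, 7) = 88202498238195; 88202498238195 < 95367431640625? YES
  n = 336: C(336, 7) = 90079147136880; 90079147136880 < 95367431640625? YES
  n = 337: C(337, 7) = 91989916924632; 91989916924632 < 95367431640625? YES
  n = 338: C(338, 7) = 93935323022736; 93935323022736 < 95367431640625? YES
  n = 339: C(339, 7) = 95915887062372; 95915887062372 < 95367431640625? NO
The largest n with C(n, 7) < 95367431640625 is n = 338 (where E[X] = 93935323022736/95367431640625 ≈ 0.9849833). Hence R_5(7) > 338, i.e. R_5(7) ≥ 339.

Largest n = 338; hence R_5(7) > 338.


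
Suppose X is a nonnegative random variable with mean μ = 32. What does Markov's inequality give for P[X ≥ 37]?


μ = E[X] = 32, a = 37.
Markov: P[X ≥ 37] ≤ μ/a = (32)/37 = 32/37.
Numerically: ≈ 0.86486.
(Since a = 37 > μ = 32.00000, the bound 32/37 is < 1 and informative.)

P[X ≥ 37] ≤ 32/37 ≈ 0.86486.


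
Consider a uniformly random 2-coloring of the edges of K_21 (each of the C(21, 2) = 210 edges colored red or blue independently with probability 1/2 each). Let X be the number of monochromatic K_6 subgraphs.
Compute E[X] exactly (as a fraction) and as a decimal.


Let X = Σ_S X_S over the C(21, 6) = 54264 subsets S of size 6, where X_S = 1 if the K_6 on S is monochromatic.
For a fixed S, the K_6 on S has C(6, 2) = 15 edges. P[all 15 edges red] = (1/2)^15, and likewise for blue, so P[monochromatic] = 2·(1/2)^15 = 2^{1 − 15} = 1/16384.
By linearity of expectation: E[X] = C(21, 6) · 2^{1 − 15} = 54264 · 1/16384 = 6783/2048.
Numerically: E[X] ≈ 3.31201.

E[X] = C(21,6)·2^(1−C(6,2)) = 6783/2048 ≈ 3.31201.


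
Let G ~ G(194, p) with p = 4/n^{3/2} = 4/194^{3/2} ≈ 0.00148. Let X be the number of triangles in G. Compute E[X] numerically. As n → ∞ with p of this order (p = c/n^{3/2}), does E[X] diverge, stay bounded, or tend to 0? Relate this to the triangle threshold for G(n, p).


Number of potential triangles: C(194, 3) = 1198144.
Each occurs with probability p³ ≈ (0.00148)³ ≈ 3.24394e-09.
By linearity: E[X] = C(194, 3)·p³ ≈ 1198144 · 3.24394e-09 ≈ 0.004.
Since α = 3/2 > 1, p = c/n^{3/2} = o(1/n) is below the triangle threshold p ~ 1/n. Asymptotically E[X] ~ (c³/6)·n^{3(1−α)} = (4³/6)·n^{-1.5} → 0, so by Markov's inequality G has no triangles w.h.p.

E[X] ≈ 0.004; in regime p = Θ(1/n^{3/2}) E[X] tends to 0 (below the triangle threshold p ~ 1/n).


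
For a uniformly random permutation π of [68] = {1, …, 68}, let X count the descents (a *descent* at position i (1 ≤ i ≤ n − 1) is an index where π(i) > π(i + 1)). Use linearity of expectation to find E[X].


Write X = Σ X_I over i = 1, …, 67, with X_I the indicator of one descent.
There are 67 indicators.
For each fixed i, the pair (π(i), π(i+1)) is a uniformly random ordered pair of distinct values from {1, …, 68}; by symmetry P[π(i) > π(i+1)] = 1/2.
By linearity: E[X] = 67 · (1/2) = (68 − 1) · (1/2) = 67/2 ≈ 33.500000.

E[X] = 67/2 = 33.500000.


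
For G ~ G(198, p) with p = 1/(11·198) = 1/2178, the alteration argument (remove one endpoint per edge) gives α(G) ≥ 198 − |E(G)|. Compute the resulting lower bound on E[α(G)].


E[|E(G)|] = C(198, 2)·p = 19503 · (1/2178) = 197/22.
E[α(G)] ≥ n − E[|E(G)|] = 198 − 197/22 = 4159/22.
Numerically: ≈ 189.045.
(This is only a lower bound; the true E[α(G)] may be larger.)

E[α(G)] ≥ 4159/22 ≈ 189.045.


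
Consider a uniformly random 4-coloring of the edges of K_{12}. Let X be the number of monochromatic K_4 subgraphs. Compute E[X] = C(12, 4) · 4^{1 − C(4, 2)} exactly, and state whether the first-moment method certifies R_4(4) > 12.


E[X] = C(12, 4) · 4^{1 − 6} = 495 · 4^{−5} = 495/1024.
As a reduced fraction: E[X] = 495/1024 ≈ 0.483.
Is E[X] < 1? YES.
Since E[X] < 1, there exists a 4-coloring of K_{12} with no monochromatic K_4; hence R_4(4) > 12.

E[X] = 495/1024 ≈ 0.483; E[X] < 1, so R_4(4) > 12.


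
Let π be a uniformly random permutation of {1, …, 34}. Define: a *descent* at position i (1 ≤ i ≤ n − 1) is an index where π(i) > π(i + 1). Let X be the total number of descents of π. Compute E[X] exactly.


Write X = Σ X_I over i = 1, …, 33, with X_I the indicator of one descent.
There are 33 indicators.
For each fixed i, the pair (π(i), π(i+1)) is a uniformly random ordered pair of distinct values from {1, …, 34}; by symmetry P[π(i) > π(i+1)] = 1/2.
By linearity: E[X] = 33 · (1/2) = (34 − 1) · (1/2) = 33/2 ≈ 16.500.

E[X] = 33/2 = 16.500.


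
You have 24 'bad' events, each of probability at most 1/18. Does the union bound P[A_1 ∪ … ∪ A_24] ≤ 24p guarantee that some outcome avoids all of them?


Union bound: P[∪_{i=1}^{24} A_i] ≤ Σ_i P[A_i] ≤ 24·p = 24·(1/18) = 4/3.
Numerically: 4/3 ≈ 1.3333333.
Is 4/3 < 1? NO.
Since the bound 4/3 is ≥ 1, the union bound is uninformative here; it does NOT by itself certify existence.

24·p = 4/3 ≈ 1.3333333; existence NOT certified by the union bound.


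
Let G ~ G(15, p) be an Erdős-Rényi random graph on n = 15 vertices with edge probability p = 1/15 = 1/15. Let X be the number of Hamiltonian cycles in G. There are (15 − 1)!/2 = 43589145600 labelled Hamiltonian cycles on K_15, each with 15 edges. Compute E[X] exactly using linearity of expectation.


K_15 has (15 − 1)!/2 = 43589145600 labelled Hamiltonian cycles.
For each such Hamiltonian cycle H, let X_H = 1 if all 15 edges of H are present in G. Then P[X_H = 1] = p^{15} = (1/15)^{15} = 1/437893890380859375.
Summing the indicators: E[X] = Σ_H E[X_H] = 43589145600 · p^{15} = 43589145600 · 1/437893890380859375 = 7175168/72081298828125.
Numerically: E[X] ≈ 9.954e-08.

E[X] = 43589145600 · (1/15)^{15} = 7175168/72081298828125 ≈ 9.954e-08.


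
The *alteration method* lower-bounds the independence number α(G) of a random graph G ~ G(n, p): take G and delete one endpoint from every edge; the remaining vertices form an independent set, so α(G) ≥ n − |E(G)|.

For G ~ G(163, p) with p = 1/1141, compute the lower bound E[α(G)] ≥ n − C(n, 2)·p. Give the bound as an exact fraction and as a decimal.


E[|E(G)|] = C(163, 2)·p = 13203 · (1/1141) = 81/7.
E[α(G)] ≥ n − E[|E(G)|] = 163 − 81/7 = 1060/7.
Numerically: ≈ 151.4286.
(This is only a lower bound; the true E[α(G)] may be larger.)

E[α(G)] ≥ 1060/7 ≈ 151.4286.


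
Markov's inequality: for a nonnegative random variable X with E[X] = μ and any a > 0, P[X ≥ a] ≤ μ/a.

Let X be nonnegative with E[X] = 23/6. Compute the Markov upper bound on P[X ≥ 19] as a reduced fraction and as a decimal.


μ = E[X] = 23/6, a = 19.
Markov: P[X ≥ 19] ≤ μ/a = (23/6)/19 = 23/114.
Numerically: ≈ 0.201754.
(Since a = 19 > μ = 3.833333, the bound 23/114 is < 1 and informative.)

P[X ≥ 19] ≤ 23/114 ≈ 0.201754.


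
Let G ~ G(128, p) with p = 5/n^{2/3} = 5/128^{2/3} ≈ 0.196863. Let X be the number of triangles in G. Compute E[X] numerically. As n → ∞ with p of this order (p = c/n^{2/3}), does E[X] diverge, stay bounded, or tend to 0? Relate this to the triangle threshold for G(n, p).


Number of potential triangles: C(128, 3) = 341376.
Each occurs with probability p³ ≈ (0.196863)³ ≈ 7.62939453e-03.
By linearity: E[X] = C(128, 3)·p³ ≈ 341376 · 7.62939453e-03 ≈ 2604.492188.
Since α = 2/3 < 1, p = c/n^{2/3} ≫ 1/n is above the triangle threshold p ~ 1/n. Asymptotically E[X] ~ (c³/6)·n^{3(1−α)} = (5³/6)·n^{1} → ∞; triangles are abundant w.h.p.

E[X] ≈ 2604.492188; in regime p = Θ(1/n^{2/3}) E[X] diverges (above the triangle threshold p ~ 1/n).


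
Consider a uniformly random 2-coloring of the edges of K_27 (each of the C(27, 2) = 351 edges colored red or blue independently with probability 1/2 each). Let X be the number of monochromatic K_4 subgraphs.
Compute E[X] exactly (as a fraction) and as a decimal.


Let X = Σ_S X_S over the C(27, 4) = 17550 subsets S of size 4, where X_S = 1 if the K_4 on S is monochromatic.
For a fixed S, the K_4 on S has C(4, 2) = 6 edges. P[all 6 edges red] = (1/2)^6, and likewise for blue, so P[monochromatic] = 2·(1/2)^6 = 2^{1 − 6} = 1/32.
By linearity of expectation: E[X] = C(27, 4) · 2^{1 − 6} = 17550 · 1/32 = 8775/16.
Numerically: E[X] ≈ 548.43750.

E[X] = C(27,4)·2^(1−C(4,2)) = 8775/16 ≈ 548.43750.


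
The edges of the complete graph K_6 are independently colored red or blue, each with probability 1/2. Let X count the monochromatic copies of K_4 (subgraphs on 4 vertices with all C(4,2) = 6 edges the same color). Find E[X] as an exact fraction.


Let X = Σ_S X_S over the C(6, 4) = 15 subsets S of size 4, where X_S = 1 if the K_4 on S is monochromatic.
For a fixed S, the K_4 on S has C(4, 2) = 6 edges. P[all 6 edges red] = (1/2)^6, and likewise for blue, so P[monochromatic] = 2·(1/2)^6 = 2^{1 − 6} = 1/32.
By linearity of expectation: E[X] = C(6, 4) · 2^{1 − 6} = 15 · 1/32 = 15/32.
Numerically: E[X] ≈ 0.4688.

E[X] = C(6,4)·2^(1−C(4,2)) = 15/32 ≈ 0.4688.


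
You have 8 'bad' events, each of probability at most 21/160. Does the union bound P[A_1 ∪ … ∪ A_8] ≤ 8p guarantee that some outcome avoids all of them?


Union bound: P[∪_{i=1}^{8} A_i] ≤ Σ_i P[A_i] ≤ 8·p = 8·(21/160) = 21/20.
Numerically: 21/20 ≈ 1.050000.
Is 21/20 < 1? NO.
Since the bound 21/20 is ≥ 1, the union bound is uninformative here; it does NOT by itself certify existence.

8·p = 21/20 ≈ 1.050000; existence NOT certified by the union bound.


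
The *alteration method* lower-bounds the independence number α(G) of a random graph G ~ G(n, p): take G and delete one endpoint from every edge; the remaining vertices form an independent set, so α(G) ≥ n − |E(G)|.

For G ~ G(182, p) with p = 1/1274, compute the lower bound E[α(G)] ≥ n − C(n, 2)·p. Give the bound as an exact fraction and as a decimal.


E[|E(G)|] = C(182, 2)·p = 16471 · (1/1274) = 181/14.
E[α(G)] ≥ n − E[|E(G)|] = 182 − 181/14 = 2367/14.
Numerically: ≈ 169.071.
(This is only a lower bound; the true E[α(G)] may be larger.)

E[α(G)] ≥ 2367/14 ≈ 169.071.


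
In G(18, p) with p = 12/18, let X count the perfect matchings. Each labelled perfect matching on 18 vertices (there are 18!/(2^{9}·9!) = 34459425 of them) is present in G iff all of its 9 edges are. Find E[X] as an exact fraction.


K_18 has 18!/(2^{9}·9!) = 34459425 labelled perfect matchings.
For each such perfect matching H, let X_H = 1 if all 9 edges of H are present in G. Then P[X_H = 1] = p^{9} = (2/3)^{9} = 512/19683.
By linearity: E[X] = Σ_H E[X_H] = 34459425 · p^{9} = 34459425 · 512/19683 = 217817600/243.
Numerically: E[X] ≈ 8.96e+05.

E[X] = 34459425 · (2/3)^{9} = 217817600/243 ≈ 8.96e+05.


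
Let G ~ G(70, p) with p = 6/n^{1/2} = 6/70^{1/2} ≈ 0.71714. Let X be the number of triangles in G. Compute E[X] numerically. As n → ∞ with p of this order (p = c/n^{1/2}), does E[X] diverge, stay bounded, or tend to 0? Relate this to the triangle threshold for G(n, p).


Number of potential triangles: C(70, 3) = 54740.
Each occurs with probability p³ ≈ (0.71714)³ ≈ 3.6881340e-01.
By linearity: E[X] = C(70, 3)·p³ ≈ 54740 · 3.6881340e-01 ≈ 20188.84549.
Since α = 1/2 < 1, p = c/n^{1/2} ≫ 1/n is above the triangle threshold p ~ 1/n. Asymptotically E[X] ~ (c³/6)·n^{3(1−α)} = (6³/6)·n^{1.5} → ∞; triangles are abundant w.h.p.

E[X] ≈ 20188.84549; in regime p = Θ(1/n^{1/2}) E[X] diverges (above the triangle threshold p ~ 1/n).


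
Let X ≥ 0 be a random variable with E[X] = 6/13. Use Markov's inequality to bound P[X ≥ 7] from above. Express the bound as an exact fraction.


μ = E[X] = 6/13, a = 7.
Markov: P[X ≥ 7] ≤ μ/a = (6/13)/7 = 6/91.
Numerically: ≈ 0.066.
(Since a = 7 > μ = 0.462, the bound 6/91 is < 1 and informative.)

P[X ≥ 7] ≤ 6/91 ≈ 0.066.


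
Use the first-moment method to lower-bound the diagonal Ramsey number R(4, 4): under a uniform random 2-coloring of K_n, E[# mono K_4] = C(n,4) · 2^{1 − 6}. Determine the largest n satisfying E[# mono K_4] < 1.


We need C(n, 4) · 2^{1 − 6} < 1, i.e. C(n, 4) < 2^{6 − 1} = 32.
Check values of n near the boundary:
  n = 5: C(5, 4) = 5; 5 < 32? YES
  n = 6: C(6, 4) = 15; 15 < 32? YES
  n = 7: C(7, 4) = 35; 35 < 32? NO
The largest n with C(n, 4) < 32 is n = 6 (where E[X] = 15/32 ≈ 0.46875). Hence R(4, 4) > 6, i.e. R(4, 4) ≥ 7.

Largest n = 6; hence R(4, 4) > 6.


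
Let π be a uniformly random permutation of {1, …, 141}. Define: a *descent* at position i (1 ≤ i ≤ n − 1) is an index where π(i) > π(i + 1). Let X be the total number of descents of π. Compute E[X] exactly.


Write X = Σ X_I over i = 1, …, 140, with X_I the indicator of one descent.
There are 140 indicators.
For each fixed i, the pair (π(i), π(i+1)) is a uniformly random ordered pair of distinct values from {1, …, 141}; by symmetry P[π(i) > π(i+1)] = 1/2.
By linearity: E[X] = 140 · (1/2) = (141 − 1) · (1/2) = 70 ≈ 70.000.

E[X] = 70 = 70.000.


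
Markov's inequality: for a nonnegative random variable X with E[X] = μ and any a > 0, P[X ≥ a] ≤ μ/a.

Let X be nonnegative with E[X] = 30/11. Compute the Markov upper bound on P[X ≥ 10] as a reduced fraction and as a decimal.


μ = E[X] = 30/11, a = 10.
Markov: P[X ≥ 10] ≤ μ/a = (30/11)/10 = 3/11.
Numerically: ≈ 0.273.
(Since a = 10 > μ = 2.727, the bound 3/11 is < 1 and informative.)

P[X ≥ 10] ≤ 3/11 ≈ 0.273.


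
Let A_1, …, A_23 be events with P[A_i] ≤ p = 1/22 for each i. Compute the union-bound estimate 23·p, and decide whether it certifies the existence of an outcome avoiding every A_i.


Union bound: P[∪_{i=1}^{23} A_i] ≤ Σ_i P[A_i] ≤ 23·p = 23·(1/22) = 23/22.
Numerically: 23/22 ≈ 1.045455.
Is 23/22 < 1? NO.
Since the bound 23/22 is ≥ 1, the union bound is uninformative here; it does NOT by itself certify existence.

23·p = 23/22 ≈ 1.045455; existence NOT certified by the union bound.


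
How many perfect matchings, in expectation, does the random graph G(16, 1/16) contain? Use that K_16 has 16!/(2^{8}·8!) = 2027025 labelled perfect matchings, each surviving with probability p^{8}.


K_16 has 16!/(2^{8}·8!) = 2027025 labelled perfect matchings.
For each such perfect matching H, let X_H = 1 if all 8 edges of H are present in G. Then P[X_H = 1] = p^{8} = (1/16)^{8} = 1/4294967296.
By linearity: E[X] = Σ_H E[X_H] = 2027025 · p^{8} = 2027025 · 1/4294967296 = 2027025/4294967296.
Numerically: E[X] ≈ 0.00047195.

E[X] = 2027025 · (1/16)^{8} = 2027025/4294967296 ≈ 0.00047195.


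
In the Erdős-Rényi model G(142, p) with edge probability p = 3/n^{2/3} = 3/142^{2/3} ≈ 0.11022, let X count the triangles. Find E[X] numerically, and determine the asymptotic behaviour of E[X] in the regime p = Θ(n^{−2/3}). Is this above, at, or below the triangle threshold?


Number of potential triangles: C(142, 3) = 467180.
Each occurs with probability p³ ≈ (0.11022)³ ≈ 1.3390200e-03.
By linearity: E[X] = C(142, 3)·p³ ≈ 467180 · 1.3390200e-03 ≈ 625.56338.
Since α = 2/3 < 1, p = c/n^{2/3} ≫ 1/n is above the triangle threshold p ~ 1/n. Asymptotically E[X] ~ (c³/6)·n^{3(1−α)} = (3³/6)·n^{1} → ∞; triangles are abundant w.h.p.

E[X] ≈ 625.56338; in regime p = Θ(1/n^{2/3}) E[X] diverges (above the triangle threshold p ~ 1/n).


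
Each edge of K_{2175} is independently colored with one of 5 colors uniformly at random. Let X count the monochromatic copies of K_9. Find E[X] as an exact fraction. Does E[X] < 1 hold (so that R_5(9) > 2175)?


E[X] = C(2175, 9) · 5^{1 − 36} = 2952382442121838483046575 · 5^{−35} = 2952382442121838483046575/2910383045673370361328125.
As a reduced fraction: E[X] = 118095297684873539321863/116415321826934814453125 ≈ 1.0144309.
Is E[X] < 1? NO.
Since E[X] ≥ 1, the first-moment bound is inconclusive at n = 2175; it does NOT by itself certify R_5(9) > 2175.

E[X] = 118095297684873539321863/116415321826934814453125 ≈ 1.0144309; E[X] ≥ 1; first-moment method inconclusive here.


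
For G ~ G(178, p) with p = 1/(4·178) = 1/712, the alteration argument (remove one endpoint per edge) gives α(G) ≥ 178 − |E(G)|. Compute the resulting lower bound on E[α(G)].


E[|E(G)|] = C(178, 2)·p = 15753 · (1/712) = 177/8.
E[α(G)] ≥ n − E[|E(G)|] = 178 − 177/8 = 1247/8.
Numerically: ≈ 155.8750.
(This is only a lower bound; the true E[α(G)] may be larger.)

E[α(G)] ≥ 1247/8 ≈ 155.8750.


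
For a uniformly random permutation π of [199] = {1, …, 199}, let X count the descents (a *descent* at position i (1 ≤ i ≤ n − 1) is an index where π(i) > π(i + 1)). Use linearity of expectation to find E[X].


Write X = Σ X_I over i = 1, …, 198, with X_I the indicator of one descent.
There are 198 indicators.
For each fixed i, the pair (π(i), π(i+1)) is a uniformly random ordered pair of distinct values from {1, …, 199}; by symmetry P[π(i) > π(i+1)] = 1/2.
By linearity: E[X] = 198 · (1/2) = (199 − 1) · (1/2) = 99 ≈ 99.000000.

E[X] = 99 = 99.000000.


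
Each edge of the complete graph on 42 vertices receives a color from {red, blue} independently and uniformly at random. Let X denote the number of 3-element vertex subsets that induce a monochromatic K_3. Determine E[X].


Let X = Σ_S X_S over the C(42, 3) = 11480 subsets S of size 3, where X_S = 1 if the K_3 on S is monochromatic.
For a fixed S, the K_3 on S has C(3, 2) = 3 edges. P[all 3 edges red] = (1/2)^3, and likewise for blue, so P[monochromatic] = 2·(1/2)^3 = 2^{1 − 3} = 1/4.
Summing: E[X] = C(42, 3) · 2^{1 − 3} = 11480 · 1/4 = 2870.
Numerically: E[X] ≈ 2870.000.

E[X] = C(42,3)·2^(1−C(3,2)) = 2870 ≈ 2870.000.


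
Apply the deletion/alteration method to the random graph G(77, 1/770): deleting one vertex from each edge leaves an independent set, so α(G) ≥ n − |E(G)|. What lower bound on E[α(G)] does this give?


E[|E(G)|] = C(77, 2)·p = 2926 · (1/770) = 19/5.
E[α(G)] ≥ n − E[|E(G)|] = 77 − 19/5 = 366/5.
Numerically: ≈ 73.200000.
(This is only a lower bound; the true E[α(G)] may be larger.)

E[α(G)] ≥ 366/5 ≈ 73.200000.


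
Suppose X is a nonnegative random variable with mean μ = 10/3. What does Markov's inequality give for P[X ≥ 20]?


μ = E[X] = 10/3, a = 20.
Markov: P[X ≥ 20] ≤ μ/a = (10/3)/20 = 1/6.
Numerically: ≈ 0.167.
(Since a = 20 > μ = 3.333, the bound 1/6 is < 1 and informative.)

P[X ≥ 20] ≤ 1/6 ≈ 0.167.


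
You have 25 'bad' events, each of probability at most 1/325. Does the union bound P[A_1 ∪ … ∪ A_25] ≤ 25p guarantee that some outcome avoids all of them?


Union bound: P[∪_{i=1}^{25} A_i] ≤ Σ_i P[A_i] ≤ 25·p = 25·(1/325) = 1/13.
Numerically: 1/13 ≈ 0.077.
Is 1/13 < 1? YES.
Since P[∪ A_i] ≤ 1/13 < 1, the complement has P[∩ A_i^c] ≥ 1 − 1/13 = 12/13 > 0, so some outcome avoids every A_i.

25·p = 1/13 ≈ 0.077; existence CERTIFIED by the union bound.


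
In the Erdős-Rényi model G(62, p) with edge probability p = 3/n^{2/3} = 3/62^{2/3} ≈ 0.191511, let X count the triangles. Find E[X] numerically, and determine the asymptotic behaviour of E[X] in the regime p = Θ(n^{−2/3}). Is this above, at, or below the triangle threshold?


Number of potential triangles: C(62, 3) = 37820.
Each occurs with probability p³ ≈ (0.191511)³ ≈ 7.02393340e-03.
By linearity: E[X] = C(62, 3)·p³ ≈ 37820 · 7.02393340e-03 ≈ 265.645161.
Since α = 2/3 < 1, p = c/n^{2/3} ≫ 1/n is above the triangle threshold p ~ 1/n. Asymptotically E[X] ~ (c³/6)·n^{3(1−α)} = (3³/6)·n^{1} → ∞; triangles are abundant w.h.p.

E[X] ≈ 265.645161; in regime p = Θ(1/n^{2/3}) E[X] diverges (above the triangle threshold p ~ 1/n).


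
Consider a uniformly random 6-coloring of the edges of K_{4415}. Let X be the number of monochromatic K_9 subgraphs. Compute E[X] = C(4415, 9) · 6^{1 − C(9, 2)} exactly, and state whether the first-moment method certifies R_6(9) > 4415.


E[X] = C(4415, 9) · 6^{1 − 36} = 1742086910069196051229123255 · 6^{−35} = 1742086910069196051229123255/1719070799748422591028658176.
As a reduced fraction: E[X] = 1742086910069196051229123255/1719070799748422591028658176 ≈ 1.0133887.
Is E[X] < 1? NO.
Since E[X] ≥ 1, the first-moment bound is inconclusive at n = 4415; it does NOT by itself certify R_6(9) > 4415.

E[X] = 1742086910069196051229123255/1719070799748422591028658176 ≈ 1.0133887; E[X] ≥ 1; first-moment method inconclusive here.


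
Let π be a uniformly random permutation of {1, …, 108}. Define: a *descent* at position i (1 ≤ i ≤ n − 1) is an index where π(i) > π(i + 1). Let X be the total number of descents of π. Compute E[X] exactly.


Write X = Σ X_I over i = 1, …, 107, with X_I the indicator of one descent.
There are 107 indicators.
For each fixed i, the pair (π(i), π(i+1)) is a uniformly random ordered pair of distinct values from {1, …, 108}; by symmetry P[π(i) > π(i+1)] = 1/2.
By linearity: E[X] = 107 · (1/2) = (108 − 1) · (1/2) = 107/2 ≈ 53.500.

E[X] = 107/2 = 53.500.


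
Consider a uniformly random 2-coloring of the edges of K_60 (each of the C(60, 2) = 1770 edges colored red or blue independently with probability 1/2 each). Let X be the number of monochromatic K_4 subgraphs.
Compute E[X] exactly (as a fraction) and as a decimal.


Let X = Σ_S X_S over the C(60, 4) = 487635 subsets S of size 4, where X_S = 1 if the K_4 on S is monochromatic.
For a fixed S, the K_4 on S has C(4, 2) = 6 edges. P[all 6 edges red] = (1/2)^6, and likewise for blue, so P[monochromatic] = 2·(1/2)^6 = 2^{1 − 6} = 1/32.
By linearity: E[X] = C(60, 4) · 2^{1 − 6} = 487635 · 1/32 = 487635/32.
Numerically: E[X] ≈ 15238.5938.

E[X] = C(60,4)·2^(1−C(4,2)) = 487635/32 ≈ 15238.5938.


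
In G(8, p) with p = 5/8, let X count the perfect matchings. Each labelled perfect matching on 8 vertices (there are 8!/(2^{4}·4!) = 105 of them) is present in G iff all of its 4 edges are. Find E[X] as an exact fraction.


K_8 has 8!/(2^{4}·4!) = 105 labelled perfect matchings.
For each such perfect matching H, let X_H = 1 if all 4 edges of H are present in G. Then P[X_H = 1] = p^{4} = (5/8)^{4} = 625/4096.
By linearity of expectation: E[X] = Σ_H E[X_H] = 105 · p^{4} = 105 · 625/4096 = 65625/4096.
Numerically: E[X] ≈ 16.0217.

E[X] = 105 · (5/8)^{4} = 65625/4096 ≈ 16.0217.


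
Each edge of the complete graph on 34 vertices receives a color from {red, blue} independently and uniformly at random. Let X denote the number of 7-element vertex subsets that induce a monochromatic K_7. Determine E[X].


Let X = Σ_S X_S over the C(34, 7) = 5379616 subsets S of size 7, where X_S = 1 if the K_7 on S is monochromatic.
For a fixed S, the K_7 on S has C(7, 2) = 21 edges. P[all 21 edges red] = (1/2)^21, and likewise for blue, so P[monochromatic] = 2·(1/2)^21 = 2^{1 − 21} = 1/1048576.
By linearity: E[X] = C(34, 7) · 2^{1 − 21} = 5379616 · 1/1048576 = 168113/32768.
Numerically: E[X] ≈ 5.130402.

E[X] = C(34,7)·2^(1−C(7,2)) = 168113/32768 ≈ 5.130402.


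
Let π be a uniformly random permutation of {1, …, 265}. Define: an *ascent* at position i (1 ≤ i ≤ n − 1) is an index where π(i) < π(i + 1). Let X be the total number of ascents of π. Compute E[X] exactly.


Write X = Σ X_I over i = 1, …, 264, with X_I the indicator of one ascent.
There are 264 indicators.
For each fixed i, the pair (π(i), π(i+1)) is a uniformly random ordered pair of distinct values from {1, …, 265}; by symmetry P[π(i) < π(i+1)] = 1/2.
By linearity: E[X] = 264 · (1/2) = (265 − 1) · (1/2) = 132 ≈ 132.000000.

E[X] = 132 = 132.000000.


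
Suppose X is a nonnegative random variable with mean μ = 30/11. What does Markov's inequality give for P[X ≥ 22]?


μ = E[X] = 30/11, a = 22.
Markov: P[X ≥ 22] ≤ μ/a = (30/11)/22 = 15/121.
Numerically: ≈ 0.124.
(Since a = 22 > μ = 2.727, the bound 15/121 is < 1 and informative.)

P[X ≥ 22] ≤ 15/121 ≈ 0.124.


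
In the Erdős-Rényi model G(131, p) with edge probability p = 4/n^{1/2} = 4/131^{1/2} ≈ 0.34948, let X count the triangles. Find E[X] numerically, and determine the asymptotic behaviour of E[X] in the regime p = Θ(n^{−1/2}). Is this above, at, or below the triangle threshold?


Number of potential triangles: C(131, 3) = 366145.
Each occurs with probability p³ ≈ (0.34948)³ ≈ 4.2684778e-02.
By linearity: E[X] = C(131, 3)·p³ ≈ 366145 · 4.2684778e-02 ≈ 15628.81817.
Since α = 1/2 < 1, p = c/n^{1/2} ≫ 1/n is above the triangle threshold p ~ 1/n. Asymptotically E[X] ~ (c³/6)·n^{3(1−α)} = (4³/6)·n^{1.5} → ∞; triangles are abundant w.h.p.

E[X] ≈ 15628.81817; in regime p = Θ(1/n^{1/2}) E[X] diverges (above the triangle threshold p ~ 1/n).
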